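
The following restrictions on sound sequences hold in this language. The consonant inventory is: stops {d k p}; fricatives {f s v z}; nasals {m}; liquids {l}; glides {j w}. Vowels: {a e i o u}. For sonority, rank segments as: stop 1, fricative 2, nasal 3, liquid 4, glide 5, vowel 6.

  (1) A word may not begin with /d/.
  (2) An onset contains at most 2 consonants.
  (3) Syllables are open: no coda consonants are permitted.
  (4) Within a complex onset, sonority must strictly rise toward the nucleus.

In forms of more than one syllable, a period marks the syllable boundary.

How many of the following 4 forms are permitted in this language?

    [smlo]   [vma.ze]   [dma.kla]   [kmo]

[smlo] — violates constraint 2: syllable 1 onset /sml/ has 3 consonants (> 2) → not permitted
[vma.ze] — σ1 onset /vm/ (2→3 rises), coda /∅/ ok; σ2 onset /z/, coda /∅/ ok → permitted
[dma.kla] — violates constraint 1: word begins with /d/ → not permitted
[kmo] — σ1 onset /km/ (1→3 rises), coda /∅/ ok → permitted
Permitted: [vma.ze], [kmo] → 2.

2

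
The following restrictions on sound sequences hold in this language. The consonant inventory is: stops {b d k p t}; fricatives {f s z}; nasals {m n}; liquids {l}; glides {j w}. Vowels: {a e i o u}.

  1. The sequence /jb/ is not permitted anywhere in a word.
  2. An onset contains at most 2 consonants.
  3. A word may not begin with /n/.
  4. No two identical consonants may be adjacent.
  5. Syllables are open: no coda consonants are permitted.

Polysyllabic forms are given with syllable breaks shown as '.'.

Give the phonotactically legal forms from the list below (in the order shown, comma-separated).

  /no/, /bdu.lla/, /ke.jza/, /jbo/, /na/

/ke.jza/

/no/ — violates constraint 3: word begins with /n/ → phonotactically illegal
/bdu.lla/ — violates constraint 4: adjacent identical consonants /ll/ → phonotactically illegal
/ke.jza/ — σ1 onset /k/, coda /∅/ ok; σ2 onset /jz/ (2C), coda /∅/ ok → phonotactically legal
/jbo/ — violates constraint 1: contains banned sequence /jb/ → phonotactically illegal
/na/ — violates constraint 3: word begins with /n/ → phonotactically illegal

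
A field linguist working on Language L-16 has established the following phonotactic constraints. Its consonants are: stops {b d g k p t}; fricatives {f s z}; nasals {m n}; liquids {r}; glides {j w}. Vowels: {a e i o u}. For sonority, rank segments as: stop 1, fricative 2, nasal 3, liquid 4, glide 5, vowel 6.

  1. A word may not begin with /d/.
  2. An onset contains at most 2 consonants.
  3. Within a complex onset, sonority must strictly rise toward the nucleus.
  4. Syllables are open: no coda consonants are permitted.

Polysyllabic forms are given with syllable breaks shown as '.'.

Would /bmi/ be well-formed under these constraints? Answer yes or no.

/bmi/ — σ1 onset /bm/ (1→3 rises), coda /∅/ ok → well-formed

yes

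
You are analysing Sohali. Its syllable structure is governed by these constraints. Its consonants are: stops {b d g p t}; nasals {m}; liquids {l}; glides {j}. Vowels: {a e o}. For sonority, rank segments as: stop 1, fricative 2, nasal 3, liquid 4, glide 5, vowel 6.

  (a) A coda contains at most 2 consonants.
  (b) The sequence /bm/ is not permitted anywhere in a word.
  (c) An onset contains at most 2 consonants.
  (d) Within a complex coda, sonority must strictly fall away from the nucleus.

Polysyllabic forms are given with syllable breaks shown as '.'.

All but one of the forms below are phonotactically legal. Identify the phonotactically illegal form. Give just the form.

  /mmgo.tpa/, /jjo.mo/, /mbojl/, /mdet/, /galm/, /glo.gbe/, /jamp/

/mmgo.tpa/

/mmgo.tpa/ — violates constraint (c): syllable 1 onset /mmg/ has 3 consonants (> 2) → phonotactically illegal
/jjo.mo/ — σ1 onset /jj/ (2C), coda /∅/ ok; σ2 onset /m/, coda /∅/ ok → phonotactically legal
/mbojl/ — σ1 onset /mb/ (2C), coda /jl/ (5→4 falls) ok → phonotactically legal
/mdet/ — σ1 onset /md/ (2C), coda /t/ ok → phonotactically legal
/galm/ — σ1 onset /g/, coda /lm/ (4→3 falls) ok → phonotactically legal
/glo.gbe/ — σ1 onset /gl/ (2C), coda /∅/ ok; σ2 onset /gb/ (2C), coda /∅/ ok → phonotactically legal
/jamp/ — σ1 onset /j/, coda /mp/ (3→1 falls) ok → phonotactically legal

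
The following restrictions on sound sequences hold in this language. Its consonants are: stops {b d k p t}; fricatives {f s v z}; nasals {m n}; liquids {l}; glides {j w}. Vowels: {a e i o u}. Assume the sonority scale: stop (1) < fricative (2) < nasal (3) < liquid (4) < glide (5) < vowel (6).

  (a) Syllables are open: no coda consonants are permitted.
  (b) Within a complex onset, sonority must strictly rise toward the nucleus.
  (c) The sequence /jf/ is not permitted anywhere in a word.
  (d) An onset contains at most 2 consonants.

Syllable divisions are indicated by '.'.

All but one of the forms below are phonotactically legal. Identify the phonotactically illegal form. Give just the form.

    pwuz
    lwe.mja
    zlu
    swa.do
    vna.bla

pwuz — violates constraint (a): syllable 1 coda /z/ has 1 consonant (> 0) → phonotactically illegal
lwe.mja — σ1 onset /lw/ (4→5 rises), coda /∅/ ok; σ2 onset /mj/ (3→5 rises), coda /∅/ ok → phonotactically legal
zlu — σ1 onset /zl/ (2→4 rises), coda /∅/ ok → phonotactically legal
swa.do — σ1 onset /sw/ (2→5 rises), coda /∅/ ok; σ2 onset /d/, coda /∅/ ok → phonotactically legal
vna.bla — σ1 onset /vn/ (2→3 rises), coda /∅/ ok; σ2 onset /bl/ (1→4 rises), coda /∅/ ok → phonotactically legal

pwuz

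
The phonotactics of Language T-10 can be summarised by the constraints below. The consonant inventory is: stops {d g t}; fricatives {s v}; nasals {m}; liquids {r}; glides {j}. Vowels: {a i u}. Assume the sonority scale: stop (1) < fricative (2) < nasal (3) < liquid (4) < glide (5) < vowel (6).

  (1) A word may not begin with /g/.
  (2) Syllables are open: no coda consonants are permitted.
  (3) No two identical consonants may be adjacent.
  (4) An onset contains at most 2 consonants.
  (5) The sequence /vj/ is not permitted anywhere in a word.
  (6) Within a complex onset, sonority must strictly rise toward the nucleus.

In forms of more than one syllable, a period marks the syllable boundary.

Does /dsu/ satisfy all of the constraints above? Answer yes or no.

/dsu/ — σ1 onset /ds/ (1→2 rises), coda /∅/ ok → licit

yes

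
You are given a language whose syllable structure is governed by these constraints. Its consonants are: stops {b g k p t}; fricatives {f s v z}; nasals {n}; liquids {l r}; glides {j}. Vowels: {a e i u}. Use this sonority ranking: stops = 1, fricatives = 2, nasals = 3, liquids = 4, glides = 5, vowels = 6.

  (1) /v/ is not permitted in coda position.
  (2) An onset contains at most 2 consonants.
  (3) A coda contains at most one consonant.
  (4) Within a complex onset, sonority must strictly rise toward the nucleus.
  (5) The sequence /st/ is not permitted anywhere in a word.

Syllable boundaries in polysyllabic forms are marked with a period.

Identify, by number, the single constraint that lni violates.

4

lni: syllable 1 onset /ln/: /l/ (liquid, 4) → /n/ (nasal, 3) does not rise.
This is a violation of constraint 4: "Within a complex onset, sonority must strictly rise toward the nucleus."
The remaining constraints (1, 2, 3, 5) are satisfied.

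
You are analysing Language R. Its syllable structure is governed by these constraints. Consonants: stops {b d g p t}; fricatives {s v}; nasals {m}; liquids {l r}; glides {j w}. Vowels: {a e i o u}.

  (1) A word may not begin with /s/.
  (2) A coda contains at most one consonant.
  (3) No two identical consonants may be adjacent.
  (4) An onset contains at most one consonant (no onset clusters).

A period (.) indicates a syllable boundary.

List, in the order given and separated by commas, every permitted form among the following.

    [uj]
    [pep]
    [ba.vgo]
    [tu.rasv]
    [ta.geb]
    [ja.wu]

[uj], [pep], [ta.geb], [ja.wu]

[uj] — σ1 onset /∅/, coda /j/ ok → permitted
[pep] — σ1 onset /p/, coda /p/ ok → permitted
[ba.vgo] — violates constraint 4: syllable 2 onset /vg/ has 2 consonants (> 1) → not permitted
[tu.rasv] — violates constraint 2: syllable 2 coda /sv/ has 2 consonants (> 1) → not permitted
[ta.geb] — σ1 onset /t/, coda /∅/ ok; σ2 onset /g/, coda /b/ ok → permitted
[ja.wu] — σ1 onset /j/, coda /∅/ ok; σ2 onset /w/, coda /∅/ ok → permitted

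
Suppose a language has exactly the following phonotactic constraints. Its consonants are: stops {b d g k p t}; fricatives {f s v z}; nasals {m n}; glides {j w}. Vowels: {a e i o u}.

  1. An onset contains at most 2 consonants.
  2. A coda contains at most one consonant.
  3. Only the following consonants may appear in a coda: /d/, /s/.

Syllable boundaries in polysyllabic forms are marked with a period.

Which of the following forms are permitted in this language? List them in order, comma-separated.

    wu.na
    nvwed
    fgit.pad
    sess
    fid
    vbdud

wu.na, fid

wu.na — σ1 onset /w/, coda /∅/ ok; σ2 onset /n/, coda /∅/ ok → permitted
nvwed — violates constraint 1: syllable 1 onset /nvw/ has 3 consonants (> 2) → not permitted
fgit.pad — violates constraint 3: syllable 1 coda contains /t/, which is not a licensed coda consonant → not permitted
sess — violates constraint 2: syllable 1 coda /ss/ has 2 consonants (> 1) → not permitted
fid — σ1 onset /f/, coda /d/ ok → permitted
vbdud — violates constraint 1: syllable 1 onset /vbd/ has 3 consonants (> 2) → not permitted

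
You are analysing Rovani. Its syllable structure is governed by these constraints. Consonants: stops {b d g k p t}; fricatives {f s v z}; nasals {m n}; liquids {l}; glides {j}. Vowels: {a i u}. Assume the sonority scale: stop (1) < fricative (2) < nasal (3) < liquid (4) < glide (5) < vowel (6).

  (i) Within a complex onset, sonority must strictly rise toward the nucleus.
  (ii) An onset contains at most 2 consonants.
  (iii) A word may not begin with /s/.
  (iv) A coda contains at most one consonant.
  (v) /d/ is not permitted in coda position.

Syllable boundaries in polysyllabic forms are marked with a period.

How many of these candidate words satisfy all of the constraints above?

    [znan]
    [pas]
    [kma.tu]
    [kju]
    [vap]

[znan] — σ1 onset /zn/ (2→3 rises), coda /n/ ok → permitted
[pas] — σ1 onset /p/, coda /s/ ok → permitted
[kma.tu] — σ1 onset /km/ (1→3 rises), coda /∅/ ok; σ2 onset /t/, coda /∅/ ok → permitted
[kju] — σ1 onset /kj/ (1→5 rises), coda /∅/ ok → permitted
[vap] — σ1 onset /v/, coda /p/ ok → permitted
Permitted: [znan], [pas], [kma.tu], [kju], [vap] → 5.

5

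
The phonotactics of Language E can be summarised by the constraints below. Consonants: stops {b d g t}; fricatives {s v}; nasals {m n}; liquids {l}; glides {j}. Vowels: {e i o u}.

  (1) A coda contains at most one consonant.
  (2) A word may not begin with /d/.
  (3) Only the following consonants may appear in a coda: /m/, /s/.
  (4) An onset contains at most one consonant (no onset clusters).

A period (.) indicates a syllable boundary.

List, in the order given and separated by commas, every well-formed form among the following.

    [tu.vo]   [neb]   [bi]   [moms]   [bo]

[tu.vo] — σ1 onset /t/, coda /∅/ ok; σ2 onset /v/, coda /∅/ ok → well-formed
[neb] — violates constraint 3: syllable 1 coda contains /b/, which is not a licensed coda consonant → ill-formed
[bi] — σ1 onset /b/, coda /∅/ ok → well-formed
[moms] — violates constraint 1: syllable 1 coda /ms/ has 2 consonants (> 1) → ill-formed
[bo] — σ1 onset /b/, coda /∅/ ok → well-formed

[tu.vo], [bi], [bo]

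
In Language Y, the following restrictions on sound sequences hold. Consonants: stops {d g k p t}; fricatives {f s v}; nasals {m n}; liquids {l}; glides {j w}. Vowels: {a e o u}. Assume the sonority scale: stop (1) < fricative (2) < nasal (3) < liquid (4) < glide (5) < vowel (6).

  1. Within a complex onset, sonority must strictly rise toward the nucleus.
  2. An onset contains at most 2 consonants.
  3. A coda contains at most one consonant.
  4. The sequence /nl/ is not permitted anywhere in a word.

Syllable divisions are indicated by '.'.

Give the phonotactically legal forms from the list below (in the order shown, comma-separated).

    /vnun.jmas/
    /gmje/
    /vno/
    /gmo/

/vnun.jmas/ — violates constraint 1: syllable 2 onset /jm/: /j/ (glide, 5) → /m/ (nasal, 3) does not rise → phonotactically illegal
/gmje/ — violates constraint 2: syllable 1 onset /gmj/ has 3 consonants (> 2) → phonotactically illegal
/vno/ — σ1 onset /vn/ (2→3 rises), coda /∅/ ok → phonotactically legal
/gmo/ — σ1 onset /gm/ (1→3 rises), coda /∅/ ok → phonotactically legal

/vno/, /gmo/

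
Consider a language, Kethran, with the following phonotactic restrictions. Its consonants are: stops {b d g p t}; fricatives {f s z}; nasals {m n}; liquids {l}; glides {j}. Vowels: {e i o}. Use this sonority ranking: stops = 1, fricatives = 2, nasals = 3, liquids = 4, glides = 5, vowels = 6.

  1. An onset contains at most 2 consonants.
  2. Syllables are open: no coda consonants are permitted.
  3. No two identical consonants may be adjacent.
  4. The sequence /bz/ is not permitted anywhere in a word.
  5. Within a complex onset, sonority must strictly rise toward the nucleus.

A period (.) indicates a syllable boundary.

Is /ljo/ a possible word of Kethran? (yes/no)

/ljo/ — σ1 onset /lj/ (4→5 rises), coda /∅/ ok → permitted

yes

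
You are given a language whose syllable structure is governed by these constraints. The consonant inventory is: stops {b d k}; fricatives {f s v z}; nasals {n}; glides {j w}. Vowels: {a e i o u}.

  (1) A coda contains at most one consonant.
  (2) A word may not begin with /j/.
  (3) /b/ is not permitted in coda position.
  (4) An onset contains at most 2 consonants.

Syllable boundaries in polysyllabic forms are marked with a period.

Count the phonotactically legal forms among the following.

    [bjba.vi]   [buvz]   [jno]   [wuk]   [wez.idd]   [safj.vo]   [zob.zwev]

1

[bjba.vi] — violates constraint 4: syllable 1 onset /bjb/ has 3 consonants (> 2) → phonotactically illegal
[buvz] — violates constraint 1: syllable 1 coda /vz/ has 2 consonants (> 1) → phonotactically illegal
[jno] — violates constraint 2: word begins with /j/ → phonotactically illegal
[wuk] — σ1 onset /w/, coda /k/ ok → phonotactically legal
[wez.idd] — violates constraint 1: syllable 2 coda /dd/ has 2 consonants (> 1) → phonotactically illegal
[safj.vo] — violates constraint 1: syllable 1 coda /fj/ has 2 consonants (> 1) → phonotactically illegal
[zob.zwev] — violates constraint 3: syllable 1 coda contains /b/ → phonotactically illegal
Phonotactically legal: [wuk] → 1.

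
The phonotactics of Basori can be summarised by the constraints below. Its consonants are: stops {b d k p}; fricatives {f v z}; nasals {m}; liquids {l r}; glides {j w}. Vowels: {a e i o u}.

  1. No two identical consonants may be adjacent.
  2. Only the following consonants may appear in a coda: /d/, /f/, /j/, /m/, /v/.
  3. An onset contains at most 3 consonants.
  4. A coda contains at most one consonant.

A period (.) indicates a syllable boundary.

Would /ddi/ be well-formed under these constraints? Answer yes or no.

/ddi/ — violates constraint 1: adjacent identical consonants /dd/ → ill-formed

no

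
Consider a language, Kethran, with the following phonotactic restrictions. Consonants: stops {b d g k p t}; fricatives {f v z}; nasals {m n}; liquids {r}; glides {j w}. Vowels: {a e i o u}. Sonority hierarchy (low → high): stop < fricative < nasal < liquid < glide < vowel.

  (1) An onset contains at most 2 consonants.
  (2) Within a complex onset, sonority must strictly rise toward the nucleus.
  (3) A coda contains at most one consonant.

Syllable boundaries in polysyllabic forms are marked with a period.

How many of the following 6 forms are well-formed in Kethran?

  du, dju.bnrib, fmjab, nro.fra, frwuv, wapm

2

du — σ1 onset /d/, coda /∅/ ok → well-formed
dju.bnrib — violates constraint 1: syllable 2 onset /bnr/ has 3 consonants (> 2) → ill-formed
fmjab — violates constraint 1: syllable 1 onset /fmj/ has 3 consonants (> 2) → ill-formed
nro.fra — σ1 onset /nr/ (3→4 rises), coda /∅/ ok; σ2 onset /fr/ (2→4 rises), coda /∅/ ok → well-formed
frwuv — violates constraint 1: syllable 1 onset /frw/ has 3 consonants (> 2) → ill-formed
wapm — violates constraint 3: syllable 1 coda /pm/ has 2 consonants (> 1) → ill-formed
Well-formed: du, nro.fra → 2.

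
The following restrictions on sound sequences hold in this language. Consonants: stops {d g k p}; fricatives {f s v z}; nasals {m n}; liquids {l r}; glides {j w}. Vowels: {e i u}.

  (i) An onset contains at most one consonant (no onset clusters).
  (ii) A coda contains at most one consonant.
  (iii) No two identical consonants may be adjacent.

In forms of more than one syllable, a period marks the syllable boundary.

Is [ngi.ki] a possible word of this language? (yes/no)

[ngi.ki] — violates constraint (i): syllable 1 onset /ng/ has 2 consonants (> 1) → illicit

no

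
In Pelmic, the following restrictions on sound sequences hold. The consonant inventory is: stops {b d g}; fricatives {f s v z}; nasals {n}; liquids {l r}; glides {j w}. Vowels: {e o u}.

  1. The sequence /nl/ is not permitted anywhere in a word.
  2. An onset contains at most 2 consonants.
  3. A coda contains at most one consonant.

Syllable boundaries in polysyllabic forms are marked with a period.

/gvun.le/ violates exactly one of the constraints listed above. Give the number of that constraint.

/gvun.le/: contains banned sequence /nl/.
This is a violation of constraint 1: "The sequence /nl/ is not permitted anywhere in a word."
The remaining constraints (2, 3) are satisfied.

1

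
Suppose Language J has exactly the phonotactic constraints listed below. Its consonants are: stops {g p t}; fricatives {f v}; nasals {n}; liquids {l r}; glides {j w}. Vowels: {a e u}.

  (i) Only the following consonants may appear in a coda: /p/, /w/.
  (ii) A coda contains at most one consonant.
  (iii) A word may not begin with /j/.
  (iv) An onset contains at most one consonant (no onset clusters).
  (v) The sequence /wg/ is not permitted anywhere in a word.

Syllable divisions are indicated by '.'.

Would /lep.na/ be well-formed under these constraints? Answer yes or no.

yes

/lep.na/ — σ1 onset /l/, coda /p/ ok; σ2 onset /n/, coda /∅/ ok → well-formed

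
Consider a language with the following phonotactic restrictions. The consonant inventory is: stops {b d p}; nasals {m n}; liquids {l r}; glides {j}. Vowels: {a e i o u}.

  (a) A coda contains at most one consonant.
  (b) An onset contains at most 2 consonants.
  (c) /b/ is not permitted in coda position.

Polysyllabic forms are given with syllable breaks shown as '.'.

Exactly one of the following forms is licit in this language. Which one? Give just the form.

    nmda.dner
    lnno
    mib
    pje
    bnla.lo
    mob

nmda.dner — violates constraint (b): syllable 1 onset /nmd/ has 3 consonants (> 2) → illicit
lnno — violates constraint (b): syllable 1 onset /lnn/ has 3 consonants (> 2) → illicit
mib — violates constraint (c): syllable 1 coda contains /b/ → illicit
pje — σ1 onset /pj/ (2C), coda /∅/ ok → licit
bnla.lo — violates constraint (b): syllable 1 onset /bnl/ has 3 consonants (> 2) → illicit
mob — violates constraint (c): syllable 1 coda contains /b/ → illicit

pje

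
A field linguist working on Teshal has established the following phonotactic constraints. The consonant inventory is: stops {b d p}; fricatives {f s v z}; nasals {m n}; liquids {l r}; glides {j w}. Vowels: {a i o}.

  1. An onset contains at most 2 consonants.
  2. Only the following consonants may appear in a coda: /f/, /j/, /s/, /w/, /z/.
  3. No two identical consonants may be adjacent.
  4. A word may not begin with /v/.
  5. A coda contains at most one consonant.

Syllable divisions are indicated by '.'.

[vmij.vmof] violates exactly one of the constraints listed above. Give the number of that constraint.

[vmij.vmof]: word begins with /v/.
This is a violation of constraint 4: "A word may not begin with /v/."
The remaining constraints (1, 2, 3, 5) are satisfied.

4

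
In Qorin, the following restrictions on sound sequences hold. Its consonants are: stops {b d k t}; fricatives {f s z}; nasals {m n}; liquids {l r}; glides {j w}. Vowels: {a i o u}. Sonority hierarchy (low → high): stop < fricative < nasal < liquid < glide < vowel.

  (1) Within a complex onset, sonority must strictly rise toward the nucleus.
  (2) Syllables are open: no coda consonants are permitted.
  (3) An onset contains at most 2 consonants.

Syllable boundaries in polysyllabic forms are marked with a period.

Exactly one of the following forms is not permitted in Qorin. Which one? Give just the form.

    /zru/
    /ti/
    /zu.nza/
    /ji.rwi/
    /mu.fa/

/zru/ — σ1 onset /zr/ (2→4 rises), coda /∅/ ok → permitted
/ti/ — σ1 onset /t/, coda /∅/ ok → permitted
/zu.nza/ — violates constraint 1: syllable 2 onset /nz/: /n/ (nasal, 3) → /z/ (fricative, 2) does not rise → not permitted
/ji.rwi/ — σ1 onset /j/, coda /∅/ ok; σ2 onset /rw/ (4→5 rises), coda /∅/ ok → permitted
/mu.fa/ — σ1 onset /m/, coda /∅/ ok; σ2 onset /f/, coda /∅/ ok → permitted

/zu.nza/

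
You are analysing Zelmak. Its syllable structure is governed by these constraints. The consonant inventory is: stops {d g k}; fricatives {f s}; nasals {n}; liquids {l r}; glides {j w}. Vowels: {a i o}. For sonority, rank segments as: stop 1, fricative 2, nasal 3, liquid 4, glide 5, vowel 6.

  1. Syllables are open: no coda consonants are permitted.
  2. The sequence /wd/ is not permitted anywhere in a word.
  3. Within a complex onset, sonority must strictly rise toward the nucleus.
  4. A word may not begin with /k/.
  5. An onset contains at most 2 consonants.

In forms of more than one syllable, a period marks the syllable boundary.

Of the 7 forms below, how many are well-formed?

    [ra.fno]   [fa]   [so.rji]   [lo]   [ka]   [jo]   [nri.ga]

6

[ra.fno] — σ1 onset /r/, coda /∅/ ok; σ2 onset /fn/ (2→3 rises), coda /∅/ ok → well-formed
[fa] — σ1 onset /f/, coda /∅/ ok → well-formed
[so.rji] — σ1 onset /s/, coda /∅/ ok; σ2 onset /rj/ (4→5 rises), coda /∅/ ok → well-formed
[lo] — σ1 onset /l/, coda /∅/ ok → well-formed
[ka] — violates constraint 4: word begins with /k/ → ill-formed
[jo] — σ1 onset /j/, coda /∅/ ok → well-formed
[nri.ga] — σ1 onset /nr/ (3→4 rises), coda /∅/ ok; σ2 onset /g/, coda /∅/ ok → well-formed
Well-formed: [ra.fno], [fa], [so.rji], [lo], [jo], [nri.ga] → 6.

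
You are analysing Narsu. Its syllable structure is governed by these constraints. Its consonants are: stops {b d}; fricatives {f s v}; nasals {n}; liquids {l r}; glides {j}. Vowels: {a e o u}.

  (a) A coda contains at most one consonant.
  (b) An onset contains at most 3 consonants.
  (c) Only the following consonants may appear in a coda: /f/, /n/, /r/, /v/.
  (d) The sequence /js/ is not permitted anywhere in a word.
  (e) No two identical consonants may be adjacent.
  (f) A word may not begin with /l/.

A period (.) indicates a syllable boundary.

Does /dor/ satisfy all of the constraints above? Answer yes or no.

/dor/ — σ1 onset /d/, coda /r/ ok → phonotactically legal

yes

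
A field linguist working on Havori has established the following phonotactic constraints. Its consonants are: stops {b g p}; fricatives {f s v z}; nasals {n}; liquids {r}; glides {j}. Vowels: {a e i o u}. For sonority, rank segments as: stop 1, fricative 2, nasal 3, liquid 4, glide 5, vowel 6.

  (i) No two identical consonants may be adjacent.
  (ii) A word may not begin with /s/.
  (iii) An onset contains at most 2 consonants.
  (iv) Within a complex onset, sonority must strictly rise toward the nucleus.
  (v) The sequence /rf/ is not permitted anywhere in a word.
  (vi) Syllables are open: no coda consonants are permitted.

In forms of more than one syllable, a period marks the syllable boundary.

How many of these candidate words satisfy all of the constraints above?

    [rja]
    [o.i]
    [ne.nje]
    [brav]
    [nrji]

3

[rja] — σ1 onset /rj/ (4→5 rises), coda /∅/ ok → permitted
[o.i] — σ1 onset /∅/, coda /∅/ ok; σ2 onset /∅/, coda /∅/ ok → permitted
[ne.nje] — σ1 onset /n/, coda /∅/ ok; σ2 onset /nj/ (3→5 rises), coda /∅/ ok → permitted
[brav] — violates constraint (vi): syllable 1 coda /v/ has 1 consonant (> 0) → not permitted
[nrji] — violates constraint (iii): syllable 1 onset /nrj/ has 3 consonants (> 2) → not permitted
Permitted: [rja], [o.i], [ne.nje] → 3.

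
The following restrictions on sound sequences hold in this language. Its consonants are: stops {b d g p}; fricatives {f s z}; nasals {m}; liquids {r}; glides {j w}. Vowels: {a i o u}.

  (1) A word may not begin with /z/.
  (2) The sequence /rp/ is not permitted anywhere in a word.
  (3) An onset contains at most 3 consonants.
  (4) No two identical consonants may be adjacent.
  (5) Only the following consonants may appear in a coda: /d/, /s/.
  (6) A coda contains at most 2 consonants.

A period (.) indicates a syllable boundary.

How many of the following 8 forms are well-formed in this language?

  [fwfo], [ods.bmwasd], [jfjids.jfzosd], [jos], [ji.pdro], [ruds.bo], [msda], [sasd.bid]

8

[fwfo] — σ1 onset /fwf/ (3C), coda /∅/ ok → well-formed
[ods.bmwasd] — σ1 onset /∅/, coda /ds/ (2C) ok; σ2 onset /bmw/ (3C), coda /sd/ (2C) ok → well-formed
[jfjids.jfzosd] — σ1 onset /jfj/ (3C), coda /ds/ (2C) ok; σ2 onset /jfz/ (3C), coda /sd/ (2C) ok → well-formed
[jos] — σ1 onset /j/, coda /s/ ok → well-formed
[ji.pdro] — σ1 onset /j/, coda /∅/ ok; σ2 onset /pdr/ (3C), coda /∅/ ok → well-formed
[ruds.bo] — σ1 onset /r/, coda /ds/ (2C) ok; σ2 onset /b/, coda /∅/ ok → well-formed
[msda] — σ1 onset /msd/ (3C), coda /∅/ ok → well-formed
[sasd.bid] — σ1 onset /s/, coda /sd/ (2C) ok; σ2 onset /b/, coda /d/ ok → well-formed
Well-formed: [fwfo], [ods.bmwasd], [jfjids.jfzosd], [jos], [ji.pdro], [ruds.bo], [msda], [sasd.bid] → 8.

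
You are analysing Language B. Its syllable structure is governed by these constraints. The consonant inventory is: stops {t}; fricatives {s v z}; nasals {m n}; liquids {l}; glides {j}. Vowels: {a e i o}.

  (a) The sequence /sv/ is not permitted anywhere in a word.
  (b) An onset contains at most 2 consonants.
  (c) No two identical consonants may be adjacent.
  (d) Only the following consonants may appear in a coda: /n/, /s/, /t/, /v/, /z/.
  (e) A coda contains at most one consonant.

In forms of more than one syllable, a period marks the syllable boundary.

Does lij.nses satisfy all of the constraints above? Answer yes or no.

lij.nses — violates constraint (d): syllable 1 coda contains /j/, which is not a licensed coda consonant → ill-formed

no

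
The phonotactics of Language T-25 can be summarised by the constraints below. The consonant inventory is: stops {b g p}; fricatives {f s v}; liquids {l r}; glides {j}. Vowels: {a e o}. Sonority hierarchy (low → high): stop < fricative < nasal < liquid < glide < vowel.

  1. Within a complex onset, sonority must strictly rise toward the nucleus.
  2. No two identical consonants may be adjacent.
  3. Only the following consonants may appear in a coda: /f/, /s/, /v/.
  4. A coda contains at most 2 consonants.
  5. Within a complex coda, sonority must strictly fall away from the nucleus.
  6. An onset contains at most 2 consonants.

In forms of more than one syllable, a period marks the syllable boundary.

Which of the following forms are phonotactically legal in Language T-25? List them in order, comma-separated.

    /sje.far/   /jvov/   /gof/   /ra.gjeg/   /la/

/sje.far/ — violates constraint 3: syllable 2 coda contains /r/, which is not a licensed coda consonant → phonotactically illegal
/jvov/ — violates constraint 1: syllable 1 onset /jv/: /j/ (glide, 5) → /v/ (fricative, 2) does not rise → phonotactically illegal
/gof/ — σ1 onset /g/, coda /f/ ok → phonotactically legal
/ra.gjeg/ — violates constraint 3: syllable 2 coda contains /g/, which is not a licensed coda consonant → phonotactically illegal
/la/ — σ1 onset /l/, coda /∅/ ok → phonotactically legal

/gof/, /la/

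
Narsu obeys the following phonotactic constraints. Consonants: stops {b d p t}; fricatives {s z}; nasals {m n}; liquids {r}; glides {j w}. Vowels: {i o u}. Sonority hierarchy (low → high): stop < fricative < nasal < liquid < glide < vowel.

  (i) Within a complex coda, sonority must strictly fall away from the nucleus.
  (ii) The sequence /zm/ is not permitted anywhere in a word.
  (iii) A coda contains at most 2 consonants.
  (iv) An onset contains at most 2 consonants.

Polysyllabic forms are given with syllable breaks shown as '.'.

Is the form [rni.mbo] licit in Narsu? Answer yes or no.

yes

[rni.mbo] — σ1 onset /rn/ (2C), coda /∅/ ok; σ2 onset /mb/ (2C), coda /∅/ ok → licit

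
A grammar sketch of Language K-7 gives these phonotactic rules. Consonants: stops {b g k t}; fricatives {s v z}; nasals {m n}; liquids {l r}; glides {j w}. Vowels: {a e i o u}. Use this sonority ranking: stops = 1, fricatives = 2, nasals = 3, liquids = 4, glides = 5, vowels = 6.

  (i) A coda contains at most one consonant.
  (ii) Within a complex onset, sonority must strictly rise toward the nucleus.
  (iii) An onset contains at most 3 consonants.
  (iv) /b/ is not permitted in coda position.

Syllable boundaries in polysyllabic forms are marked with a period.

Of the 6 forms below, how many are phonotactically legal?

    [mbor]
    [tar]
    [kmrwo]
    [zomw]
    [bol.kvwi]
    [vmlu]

[mbor] — violates constraint (ii): syllable 1 onset /mb/: /m/ (nasal, 3) → /b/ (stop, 1) does not rise → phonotactically illegal
[tar] — σ1 onset /t/, coda /r/ ok → phonotactically legal
[kmrwo] — violates constraint (iii): syllable 1 onset /kmrw/ has 4 consonants (> 3) → phonotactically illegal
[zomw] — violates constraint (i): syllable 1 coda /mw/ has 2 consonants (> 1) → phonotactically illegal
[bol.kvwi] — σ1 onset /b/, coda /l/ ok; σ2 onset /kvw/ (1→2→5 rises), coda /∅/ ok → phonotactically legal
[vmlu] — σ1 onset /vml/ (2→3→4 rises), coda /∅/ ok → phonotactically legal
Phonotactically legal: [tar], [bol.kvwi], [vmlu] → 3.

3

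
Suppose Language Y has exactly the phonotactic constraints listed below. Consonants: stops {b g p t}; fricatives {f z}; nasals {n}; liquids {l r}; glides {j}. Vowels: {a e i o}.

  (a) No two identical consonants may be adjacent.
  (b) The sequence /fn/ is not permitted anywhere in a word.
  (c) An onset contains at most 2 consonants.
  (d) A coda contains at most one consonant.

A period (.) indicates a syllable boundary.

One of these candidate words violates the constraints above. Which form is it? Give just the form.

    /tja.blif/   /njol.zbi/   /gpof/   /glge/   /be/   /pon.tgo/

/tja.blif/ — σ1 onset /tj/ (2C), coda /∅/ ok; σ2 onset /bl/ (2C), coda /f/ ok → well-formed
/njol.zbi/ — σ1 onset /nj/ (2C), coda /l/ ok; σ2 onset /zb/ (2C), coda /∅/ ok → well-formed
/gpof/ — σ1 onset /gp/ (2C), coda /f/ ok → well-formed
/glge/ — violates constraint (c): syllable 1 onset /glg/ has 3 consonants (> 2) → ill-formed
/be/ — σ1 onset /b/, coda /∅/ ok → well-formed
/pon.tgo/ — σ1 onset /p/, coda /n/ ok; σ2 onset /tg/ (2C), coda /∅/ ok → well-formed

/glge/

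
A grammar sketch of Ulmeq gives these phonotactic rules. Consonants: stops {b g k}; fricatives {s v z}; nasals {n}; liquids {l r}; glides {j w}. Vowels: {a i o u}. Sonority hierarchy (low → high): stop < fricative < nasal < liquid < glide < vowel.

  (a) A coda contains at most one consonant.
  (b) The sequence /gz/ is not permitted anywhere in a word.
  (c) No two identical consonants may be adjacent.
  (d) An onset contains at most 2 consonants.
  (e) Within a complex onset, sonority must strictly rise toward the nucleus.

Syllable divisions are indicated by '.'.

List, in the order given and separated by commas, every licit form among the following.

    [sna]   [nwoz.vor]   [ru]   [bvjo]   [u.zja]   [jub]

[sna] — σ1 onset /sn/ (2→3 rises), coda /∅/ ok → licit
[nwoz.vor] — σ1 onset /nw/ (3→5 rises), coda /z/ ok; σ2 onset /v/, coda /r/ ok → licit
[ru] — σ1 onset /r/, coda /∅/ ok → licit
[bvjo] — violates constraint (d): syllable 1 onset /bvj/ has 3 consonants (> 2) → illicit
[u.zja] — σ1 onset /∅/, coda /∅/ ok; σ2 onset /zj/ (2→5 rises), coda /∅/ ok → licit
[jub] — σ1 onset /j/, coda /b/ ok → licit

[sna], [nwoz.vor], [ru], [u.zja], [jub]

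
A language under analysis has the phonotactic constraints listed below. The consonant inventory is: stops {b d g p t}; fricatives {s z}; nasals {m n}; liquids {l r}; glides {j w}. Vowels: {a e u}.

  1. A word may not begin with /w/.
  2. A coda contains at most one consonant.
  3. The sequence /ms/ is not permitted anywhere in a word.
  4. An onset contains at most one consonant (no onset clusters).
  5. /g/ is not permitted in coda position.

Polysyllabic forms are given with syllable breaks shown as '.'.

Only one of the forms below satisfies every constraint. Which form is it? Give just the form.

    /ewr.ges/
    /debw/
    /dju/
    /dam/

/dam/

/ewr.ges/ — violates constraint 2: syllable 1 coda /wr/ has 2 consonants (> 1) → not permitted
/debw/ — violates constraint 2: syllable 1 coda /bw/ has 2 consonants (> 1) → not permitted
/dju/ — violates constraint 4: syllable 1 onset /dj/ has 2 consonants (> 1) → not permitted
/dam/ — σ1 onset /d/, coda /m/ ok → permitted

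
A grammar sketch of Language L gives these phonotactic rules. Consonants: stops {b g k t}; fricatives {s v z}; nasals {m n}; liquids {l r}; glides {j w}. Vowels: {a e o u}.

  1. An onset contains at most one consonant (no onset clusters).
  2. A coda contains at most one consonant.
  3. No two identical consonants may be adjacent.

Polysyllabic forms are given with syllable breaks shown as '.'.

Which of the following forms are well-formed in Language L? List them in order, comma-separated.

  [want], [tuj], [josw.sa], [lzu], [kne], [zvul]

[want] — violates constraint 2: syllable 1 coda /nt/ has 2 consonants (> 1) → ill-formed
[tuj] — σ1 onset /t/, coda /j/ ok → well-formed
[josw.sa] — violates constraint 2: syllable 1 coda /sw/ has 2 consonants (> 1) → ill-formed
[lzu] — violates constraint 1: syllable 1 onset /lz/ has 2 consonants (> 1) → ill-formed
[kne] — violates constraint 1: syllable 1 onset /kn/ has 2 consonants (> 1) → ill-formed
[zvul] — violates constraint 1: syllable 1 onset /zv/ has 2 consonants (> 1) → ill-formed

[tuj]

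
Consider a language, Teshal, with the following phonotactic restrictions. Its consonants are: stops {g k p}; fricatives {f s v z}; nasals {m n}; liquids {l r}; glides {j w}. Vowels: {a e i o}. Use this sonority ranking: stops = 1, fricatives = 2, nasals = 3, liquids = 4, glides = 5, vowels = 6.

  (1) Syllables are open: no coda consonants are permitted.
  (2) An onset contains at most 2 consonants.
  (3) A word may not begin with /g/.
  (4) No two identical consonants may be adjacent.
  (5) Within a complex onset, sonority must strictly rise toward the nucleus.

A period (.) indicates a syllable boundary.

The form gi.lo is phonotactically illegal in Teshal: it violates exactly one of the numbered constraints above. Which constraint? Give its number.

gi.lo: word begins with /g/.
This is a violation of constraint 3: "A word may not begin with /g/."
The remaining constraints (1, 2, 4, 5) are satisfied.

3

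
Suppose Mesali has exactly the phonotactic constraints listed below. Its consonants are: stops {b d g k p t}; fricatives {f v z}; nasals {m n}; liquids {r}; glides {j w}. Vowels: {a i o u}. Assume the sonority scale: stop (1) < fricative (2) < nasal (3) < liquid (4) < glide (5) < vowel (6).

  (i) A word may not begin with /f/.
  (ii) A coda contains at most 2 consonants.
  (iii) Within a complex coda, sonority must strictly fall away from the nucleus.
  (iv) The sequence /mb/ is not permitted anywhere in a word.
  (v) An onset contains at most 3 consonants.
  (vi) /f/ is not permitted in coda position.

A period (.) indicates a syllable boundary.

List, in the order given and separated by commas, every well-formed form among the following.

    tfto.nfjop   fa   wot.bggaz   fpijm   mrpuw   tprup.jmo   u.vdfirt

tfto.nfjop, wot.bggaz, mrpuw, tprup.jmo, u.vdfirt

tfto.nfjop — σ1 onset /tft/ (3C), coda /∅/ ok; σ2 onset /nfj/ (3C), coda /p/ ok → well-formed
fa — violates constraint (i): word begins with /f/ → ill-formed
wot.bggaz — σ1 onset /w/, coda /t/ ok; σ2 onset /bgg/ (3C), coda /z/ ok → well-formed
fpijm — violates constraint (i): word begins with /f/ → ill-formed
mrpuw — σ1 onset /mrp/ (3C), coda /w/ ok → well-formed
tprup.jmo — σ1 onset /tpr/ (3C), coda /p/ ok; σ2 onset /jm/ (2C), coda /∅/ ok → well-formed
u.vdfirt — σ1 onset /∅/, coda /∅/ ok; σ2 onset /vdf/ (3C), coda /rt/ (4→1 falls) ok → well-formed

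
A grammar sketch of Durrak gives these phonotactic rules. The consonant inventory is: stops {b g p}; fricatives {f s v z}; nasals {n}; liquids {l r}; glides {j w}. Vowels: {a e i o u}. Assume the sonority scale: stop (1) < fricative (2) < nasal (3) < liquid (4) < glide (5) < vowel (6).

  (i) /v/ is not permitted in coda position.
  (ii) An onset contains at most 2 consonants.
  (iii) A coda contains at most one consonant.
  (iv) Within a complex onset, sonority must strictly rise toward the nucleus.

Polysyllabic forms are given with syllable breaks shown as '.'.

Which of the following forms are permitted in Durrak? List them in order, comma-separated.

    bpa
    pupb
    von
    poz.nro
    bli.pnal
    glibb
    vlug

von, poz.nro, bli.pnal, vlug

bpa — violates constraint (iv): syllable 1 onset /bp/: /b/ (stop, 1) → /p/ (stop, 1) does not rise → not permitted
pupb — violates constraint (iii): syllable 1 coda /pb/ has 2 consonants (> 1) → not permitted
von — σ1 onset /v/, coda /n/ ok → permitted
poz.nro — σ1 onset /p/, coda /z/ ok; σ2 onset /nr/ (3→4 rises), coda /∅/ ok → permitted
bli.pnal — σ1 onset /bl/ (1→4 rises), coda /∅/ ok; σ2 onset /pn/ (1→3 rises), coda /l/ ok → permitted
glibb — violates constraint (iii): syllable 1 coda /bb/ has 2 consonants (> 1) → not permitted
vlug — σ1 onset /vl/ (2→4 rises), coda /g/ ok → permitted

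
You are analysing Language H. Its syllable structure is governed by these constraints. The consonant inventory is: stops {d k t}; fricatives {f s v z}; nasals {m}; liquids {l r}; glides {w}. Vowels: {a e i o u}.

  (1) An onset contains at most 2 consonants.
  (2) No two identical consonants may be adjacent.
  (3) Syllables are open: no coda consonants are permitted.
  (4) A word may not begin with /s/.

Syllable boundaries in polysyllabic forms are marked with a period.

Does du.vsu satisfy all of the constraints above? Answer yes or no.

du.vsu — σ1 onset /d/, coda /∅/ ok; σ2 onset /vs/ (2C), coda /∅/ ok → licit

yes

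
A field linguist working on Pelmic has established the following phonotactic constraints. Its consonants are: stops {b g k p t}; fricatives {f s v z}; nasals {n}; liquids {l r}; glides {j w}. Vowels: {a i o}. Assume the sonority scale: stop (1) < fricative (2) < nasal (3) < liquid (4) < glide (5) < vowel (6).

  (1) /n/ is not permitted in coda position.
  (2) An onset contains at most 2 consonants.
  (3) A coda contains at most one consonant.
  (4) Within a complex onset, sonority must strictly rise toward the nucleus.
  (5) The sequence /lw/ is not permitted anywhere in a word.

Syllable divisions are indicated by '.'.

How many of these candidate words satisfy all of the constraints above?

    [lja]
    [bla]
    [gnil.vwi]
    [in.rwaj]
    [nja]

[lja] — σ1 onset /lj/ (4→5 rises), coda /∅/ ok → permitted
[bla] — σ1 onset /bl/ (1→4 rises), coda /∅/ ok → permitted
[gnil.vwi] — σ1 onset /gn/ (1→3 rises), coda /l/ ok; σ2 onset /vw/ (2→5 rises), coda /∅/ ok → permitted
[in.rwaj] — violates constraint 1: syllable 1 coda contains /n/ → not permitted
[nja] — σ1 onset /nj/ (3→5 rises), coda /∅/ ok → permitted
Permitted: [lja], [bla], [gnil.vwi], [nja] → 4.

4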